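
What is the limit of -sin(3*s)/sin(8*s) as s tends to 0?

Substitution gives 0/0.
Divide numerator and denominator by s: sin(3s)/s → 3 and sin(8s)/s → 8, so the limit is -1·3/8 = -3/8.

-3/8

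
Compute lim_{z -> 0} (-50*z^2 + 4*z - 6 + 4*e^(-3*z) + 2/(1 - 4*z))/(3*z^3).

110/3

Substitution gives 0/0 (the numerator vanishes to order 3).
Expand each term to order z^3: the coefficient of z^3 in 4·e^(-3z) is -18 and in 2·1/(1 - 4z) is 128.
Lower-order terms cancel with the polynomial part, so the numerator is (110)·z^3 + o(z^3), and the limit is (110)/(3) = 110/3.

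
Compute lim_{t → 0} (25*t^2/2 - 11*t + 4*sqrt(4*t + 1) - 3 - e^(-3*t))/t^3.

Substitution gives 0/0 (the numerator vanishes to order 3).
Expand each term to order t^3: the coefficient of t^3 in −e^(-3t) is 9/2 and in 4·√(1 + 4t) is 16.
Lower-order terms cancel with the polynomial part, so the numerator is (41/2)·t^3 + o(t^3), and the limit is (41/2)/(1) = 41/2.

41/2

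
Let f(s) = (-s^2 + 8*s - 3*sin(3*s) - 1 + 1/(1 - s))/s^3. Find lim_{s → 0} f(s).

Substitution gives 0/0; apply L'Hôpital's rule 3 times.
After differentiating numerator and denominator 3 times the quotient is (81*cos(3*s) + 6/(s - 1)^4)/(6); at s = 0 this is 29/2.

29/2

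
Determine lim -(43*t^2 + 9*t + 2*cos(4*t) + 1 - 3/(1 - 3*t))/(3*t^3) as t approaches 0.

27

Substitution gives 0/0 (the numerator vanishes to order 3).
Expand each term to order t^3: the coefficient of t^3 in 2·cos(4t) is 0 and in -3·1/(1 - 3t) is -81.
Lower-order terms cancel with the polynomial part, so the numerator is (-81)·t^3 + o(t^3), and the limit is (-81)/(-3) = 27.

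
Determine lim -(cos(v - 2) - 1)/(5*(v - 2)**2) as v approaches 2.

Direct substitution gives 0/0.
Apply L'Hôpital: lim (-sin(v - 2))/(20 - 10*v), still 0/0.
After 2 applications of L'Hôpital's rule the quotient is (-cos(v - 2))/(-10); substituting v = 2 gives 1/10.

1/10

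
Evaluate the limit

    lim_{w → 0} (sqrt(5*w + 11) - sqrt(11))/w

A 0/0 form; rationalise with √(11 + 5w) + √11. This collapses the numerator to 5w, leaving 5/(√(11 + 5w) + √11) → 5/(2√11) = 5*√(11)/22.

5*√(11)/22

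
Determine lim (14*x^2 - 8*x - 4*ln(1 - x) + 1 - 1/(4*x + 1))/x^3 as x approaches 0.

196/3

Substitution gives 0/0 (the numerator vanishes to order 3).
Expand each term to order x^3: the coefficient of x^3 in −1/(1 + 4x) is 64 and in -4·ln(1 - x) is 4/3.
Lower-order terms cancel with the polynomial part, so the numerator is (196/3)·x^3 + o(x^3), and the limit is (196/3)/(1) = 196/3.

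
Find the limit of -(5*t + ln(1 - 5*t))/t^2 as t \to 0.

Direct substitution gives 0/0.
Apply L'Hôpital: lim (5 - 5/(1 - 5*t))/(-2*t), still 0/0.
After 2 applications of L'Hôpital's rule the quotient is (-25/(1 - 5*t)^2)/(-2); substituting t = 0 gives 25/2.

25/2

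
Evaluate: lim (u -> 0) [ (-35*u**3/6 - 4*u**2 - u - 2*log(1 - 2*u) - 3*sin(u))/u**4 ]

Substitution gives 0/0 (the numerator vanishes to order 4).
Expand each term to order u^4: the coefficient of u^4 in -3·sin(u) is 0 and in -2·ln(1 - 2u) is 8.
Lower-order terms cancel with the polynomial part, so the numerator is (8)·u^4 + o(u^4), and the limit is (8)/(1) = 8.

8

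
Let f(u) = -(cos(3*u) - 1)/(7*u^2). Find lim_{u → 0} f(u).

9/14

Direct substitution gives 0/0.
Apply L'Hôpital: lim (-3*sin(3*u))/(-14*u), still 0/0.
After 2 applications of L'Hôpital's rule the quotient is (-9*cos(3*u))/(-14); substituting u = 0 gives 9/14.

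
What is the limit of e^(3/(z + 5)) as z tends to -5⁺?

∞

As z → -5⁺, 3/(z + 5) → +∞, so e^(3/(z + 5)) → ∞.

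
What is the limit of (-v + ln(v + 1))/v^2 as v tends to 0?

Direct substitution gives 0/0.
Apply L'Hôpital: lim (-1 + 1/(v + 1))/(2*v), still 0/0.
After 2 applications of L'Hôpital's rule the quotient is (-1/(v + 1)^2)/(2); substituting v = 0 gives -1/2.

-1/2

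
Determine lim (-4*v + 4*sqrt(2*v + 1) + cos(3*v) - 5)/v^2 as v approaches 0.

Substitution gives 0/0 (the numerator vanishes to order 2).
Expand each term to order v^2: the coefficient of v^2 in 4·√(1 + 2v) is -2 and in cos(3v) is -9/2.
Lower-order terms cancel with the polynomial part, so the numerator is (-13/2)·v^2 + o(v^2), and the limit is (-13/2)/(1) = -13/2.

-13/2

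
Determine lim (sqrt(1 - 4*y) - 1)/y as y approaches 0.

A 0/0 form; rationalise with √(1 - 4y) + √1. This collapses the numerator to -4y, leaving -4/(√(1 - 4y) + √1) → -4/(2√1) = -2.

-2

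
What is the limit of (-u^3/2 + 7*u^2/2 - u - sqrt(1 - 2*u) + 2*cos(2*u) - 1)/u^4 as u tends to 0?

Substitution gives 0/0; apply L'Hôpital's rule 4 times.
After differentiating numerator and denominator 4 times the quotient is (32*cos(2*u) + 15/(1 - 2*u)^(7/2))/(24); at u = 0 this is 47/24.

47/24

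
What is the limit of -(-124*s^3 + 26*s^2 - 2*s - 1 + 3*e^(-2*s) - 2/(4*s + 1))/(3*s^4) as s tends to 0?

170

Substitution gives 0/0; apply L'Hôpital's rule 4 times.
After differentiating numerator and denominator 4 times the quotient is (48*e^(-2*s) - 12288/(4*s + 1)^5)/(-72); at s = 0 this is 170.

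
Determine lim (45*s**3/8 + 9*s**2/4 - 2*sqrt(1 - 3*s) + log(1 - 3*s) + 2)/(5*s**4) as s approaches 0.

-891/320

Substitution gives 0/0; apply L'Hôpital's rule 4 times.
After differentiating numerator and denominator 4 times the quotient is (-486/(3*s - 1)^4 + 1215*(3*s - 1)^4/(8*(1 - 3*s)^(15/2)))/(120); at s = 0 this is -891/320.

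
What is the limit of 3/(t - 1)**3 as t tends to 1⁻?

As t → 1⁻, (t - 1) → 0⁻, so (t - 1)^3 → 0⁻ and 3/(t - 1)^3 → -∞.

-∞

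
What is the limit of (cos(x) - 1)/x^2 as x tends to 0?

Direct substitution gives 0/0.
Apply L'Hôpital: lim (-sin(x))/(2*x), still 0/0.
After 2 applications of L'Hôpital's rule the quotient is (-cos(x))/(2); substituting x = 0 gives -1/2.

-1/2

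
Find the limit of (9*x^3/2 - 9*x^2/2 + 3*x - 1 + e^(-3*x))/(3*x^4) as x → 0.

Direct substitution gives 0/0.
Apply L'Hôpital: lim (27*x^2/2 - 9*x + 3 - 3*e^(-3*x))/(12*x^3), still 0/0.
Apply L'Hôpital: lim (27*x - 9 + 9*e^(-3*x))/(36*x^2), still 0/0.
Apply L'Hôpital: lim (27 - 27*e^(-3*x))/(72*x), still 0/0.
After 4 applications of L'Hôpital's rule the quotient is (81*e^(-3*x))/(72); substituting x = 0 gives 9/8.

9/8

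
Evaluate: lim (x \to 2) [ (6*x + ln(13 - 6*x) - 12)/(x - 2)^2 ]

Direct substitution gives 0/0.
Apply L'Hôpital: lim (6 - 6/(13 - 6*x))/(2*x - 4), still 0/0.
After 2 applications of L'Hôpital's rule the quotient is (-36/(13 - 6*x)^2)/(2); substituting x = 2 gives -18.

-18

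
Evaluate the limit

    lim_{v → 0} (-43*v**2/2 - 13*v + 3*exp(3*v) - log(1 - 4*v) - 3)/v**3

209/6

Substitution gives 0/0 (the numerator vanishes to order 3).
Expand each term to order v^3: the coefficient of v^3 in −ln(1 - 4v) is 64/3 and in 3·e^(3v) is 27/2.
Lower-order terms cancel with the polynomial part, so the numerator is (209/6)·v^3 + o(v^3), and the limit is (209/6)/(1) = 209/6.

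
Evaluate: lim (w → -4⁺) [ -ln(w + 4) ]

∞

As w → -4⁺, w + 4 → 0⁺ and ln(w + 4) → −∞.
Multiplying by -1 gives ∞.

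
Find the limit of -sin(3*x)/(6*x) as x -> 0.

-1/2

Substitution gives 0/0.
Write it as (3/(-6))·sin(3x)/(3x); since sin(u)/u → 1, the limit is -1/2.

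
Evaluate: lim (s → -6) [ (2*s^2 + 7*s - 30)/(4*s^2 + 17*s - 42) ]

17/31

Direct substitution gives 0/0, so factor. Both numerator and denominator have (s + 6) as a factor.
After cancelling, the expression reduces to (2*s - 5)/(4*s - 7).
Substituting s = -6 gives 17/31.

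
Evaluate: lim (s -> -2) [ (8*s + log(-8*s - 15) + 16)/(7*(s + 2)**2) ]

Direct substitution gives 0/0.
Apply L'Hôpital: lim (8 - 8/(-8*s - 15))/(14*s + 28), still 0/0.
After 2 applications of L'Hôpital's rule the quotient is (-64/(-8*s - 15)^2)/(14); substituting s = -2 gives -32/7.

-32/7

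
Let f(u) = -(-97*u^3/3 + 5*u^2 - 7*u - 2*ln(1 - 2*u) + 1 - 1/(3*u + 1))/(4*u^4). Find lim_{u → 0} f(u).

Substitution gives 0/0 (the numerator vanishes to order 4).
Expand each term to order u^4: the coefficient of u^4 in −1/(1 + 3u) is -81 and in -2·ln(1 - 2u) is 8.
Lower-order terms cancel with the polynomial part, so the numerator is (-73)·u^4 + o(u^4), and the limit is (-73)/(-4) = 73/4.

73/4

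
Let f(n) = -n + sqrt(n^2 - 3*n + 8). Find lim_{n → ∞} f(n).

-3/2

An ∞ − ∞ form. Rationalising with the conjugate, the difference becomes (-3n + 8) / (√(n^2 - 3*n + 8) + n).
For large n the denominator behaves like 2·n, so the quotient tends to -3/2 = -3/2.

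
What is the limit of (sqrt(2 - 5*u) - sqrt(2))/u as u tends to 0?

A 0/0 form; rationalise with √(2 - 5u) + √2. This collapses the numerator to -5u, leaving -5/(√(2 - 5u) + √2) → -5/(2√2) = -5*√(2)/4.

-5*√(2)/4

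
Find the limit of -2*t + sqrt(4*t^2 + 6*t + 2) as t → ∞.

An ∞ − ∞ form. Rationalising with the conjugate, the difference becomes (6t + 2) / (√(4*t^2 + 6*t + 2) + 2t).
For large t the denominator behaves like 2·2t, so the quotient tends to 6/4 = 3/2.

3/2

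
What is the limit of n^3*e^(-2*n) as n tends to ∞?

0

Write as n^3/e^{2n}, an ∞/∞ form.
Exponential growth dominates any polynomial, so repeated L'Hôpital (or the standard result) gives 0.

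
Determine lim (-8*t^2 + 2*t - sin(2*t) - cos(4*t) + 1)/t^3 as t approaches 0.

4/3

Substitution gives 0/0; apply L'Hôpital's rule 3 times.
After differentiating numerator and denominator 3 times the quotient is (-64*sin(4*t) + 8*cos(2*t))/(6); at t = 0 this is 4/3.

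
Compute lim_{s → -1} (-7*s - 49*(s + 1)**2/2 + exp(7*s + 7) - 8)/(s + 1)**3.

343/6

Direct substitution gives 0/0.
Apply L'Hôpital: lim (-49*s + 7*e^(7*s + 7) - 56)/(3*(s + 1)^2), still 0/0.
Apply L'Hôpital: lim (49*e^(7*s + 7) - 49)/(6*s + 6), still 0/0.
After 3 applications of L'Hôpital's rule the quotient is (343*e^(7*s + 7))/(6); substituting s = -1 gives 343/6.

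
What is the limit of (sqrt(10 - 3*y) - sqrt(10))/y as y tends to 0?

-3*√(10)/20

A 0/0 form; rationalise with √(10 - 3y) + √10. This collapses the numerator to -3y, leaving -3/(√(10 - 3y) + √10) → -3/(2√10) = -3*√(10)/20.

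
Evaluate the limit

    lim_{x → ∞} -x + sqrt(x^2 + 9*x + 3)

An ∞ − ∞ form. Rationalising with the conjugate, the difference becomes (9x + 3) / (√(x^2 + 9*x + 3) + x).
For large x the denominator behaves like 2·x, so the quotient tends to 9/2 = 9/2.

9/2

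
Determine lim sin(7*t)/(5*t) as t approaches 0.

Substitution gives 0/0.
Write it as (7/5)·sin(7t)/(7t); since sin(u)/u → 1, the limit is 7/5.

7/5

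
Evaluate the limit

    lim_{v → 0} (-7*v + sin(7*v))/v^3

-343/6

Direct substitution gives 0/0.
Apply L'Hôpital: lim (7*cos(7*v) - 7)/(3*v^2), still 0/0.
Apply L'Hôpital: lim (-49*sin(7*v))/(6*v), still 0/0.
After 3 applications of L'Hôpital's rule the quotient is (-343*cos(7*v))/(6); substituting v = 0 gives -343/6.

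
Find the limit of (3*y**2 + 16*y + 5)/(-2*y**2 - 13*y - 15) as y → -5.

Since y = -5 makes numerator and denominator zero, (y + 5) divides both.
Cancelling it gives (3*y + 1)/(-2*y - 3); now plug in y = -5 to get -2.

-2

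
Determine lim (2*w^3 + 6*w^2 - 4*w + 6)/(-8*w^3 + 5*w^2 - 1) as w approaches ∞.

-1/4

Numerator and denominator both have degree 3.
Dividing every term by w^3, all lower-order terms vanish and the limit is the ratio of leading coefficients, 2/(-8) = -1/4.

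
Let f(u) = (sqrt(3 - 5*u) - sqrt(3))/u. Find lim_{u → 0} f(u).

A 0/0 form; rationalise with √(3 - 5u) + √3. This collapses the numerator to -5u, leaving -5/(√(3 - 5u) + √3) → -5/(2√3) = -5*√(3)/6.

-5*√(3)/6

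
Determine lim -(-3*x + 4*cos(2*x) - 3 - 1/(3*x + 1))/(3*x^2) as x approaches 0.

Substitution gives 0/0 (the numerator vanishes to order 2).
Expand each term to order x^2: the coefficient of x^2 in −1/(1 + 3x) is -9 and in 4·cos(2x) is -8.
Lower-order terms cancel with the polynomial part, so the numerator is (-17)·x^2 + o(x^2), and the limit is (-17)/(-3) = 17/3.

17/3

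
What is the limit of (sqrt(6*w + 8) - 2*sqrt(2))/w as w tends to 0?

3*√(2)/4

A 0/0 form; rationalise with √(8 + 6w) + √8. This collapses the numerator to 6w, leaving 6/(√(8 + 6w) + √8) → 6/(2√8) = 3*√(2)/4.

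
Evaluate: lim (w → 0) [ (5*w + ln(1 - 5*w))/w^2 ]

-25/2

Direct substitution gives 0/0.
Apply L'Hôpital: lim (5 - 5/(1 - 5*w))/(2*w), still 0/0.
After 2 applications of L'Hôpital's rule the quotient is (-25/(1 - 5*w)^2)/(2); substituting w = 0 gives -25/2.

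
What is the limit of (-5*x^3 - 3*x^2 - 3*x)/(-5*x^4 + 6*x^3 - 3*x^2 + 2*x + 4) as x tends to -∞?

The denominator has degree 4 and the numerator degree 3. Dividing numerator and denominator by x^4 sends every term to 0 except the leading denominator term, so the limit is 0.

0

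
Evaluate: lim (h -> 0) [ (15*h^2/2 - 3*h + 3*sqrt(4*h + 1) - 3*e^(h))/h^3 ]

Substitution gives 0/0 (the numerator vanishes to order 3).
Expand each term to order h^3: the coefficient of h^3 in -3·e^(h) is -1/2 and in 3·√(1 + 4h) is 12.
Lower-order terms cancel with the polynomial part, so the numerator is (23/2)·h^3 + o(h^3), and the limit is (23/2)/(1) = 23/2.

23/2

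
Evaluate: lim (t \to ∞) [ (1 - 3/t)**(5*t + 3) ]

The base → 1 and the exponent → ∞: a 1^∞ form.
Take logarithms: (5t + 3)·ln(1 - 3/t). Since ln(1+u) ~ u for small u, this behaves like (5t)·(-3/t) → -15.
So the limit is e^(-15).

e^(-15)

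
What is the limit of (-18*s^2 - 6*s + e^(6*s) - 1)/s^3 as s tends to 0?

Direct substitution gives 0/0.
Apply L'Hôpital: lim (-36*s + 6*e^(6*s) - 6)/(3*s^2), still 0/0.
Apply L'Hôpital: lim (36*e^(6*s) - 36)/(6*s), still 0/0.
After 3 applications of L'Hôpital's rule the quotient is (216*e^(6*s))/(6); substituting s = 0 gives 36.

36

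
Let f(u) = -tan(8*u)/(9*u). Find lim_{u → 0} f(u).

-8/9

Substitution gives 0/0.
Since tan(θ)/θ → 1 as θ → 0, tan(8u)/(8u) → 1 and the limit is 8/(-9) = -8/9.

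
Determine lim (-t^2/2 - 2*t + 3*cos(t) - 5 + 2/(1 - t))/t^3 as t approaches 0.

Substitution gives 0/0 (the numerator vanishes to order 3).
Expand each term to order t^3: the coefficient of t^3 in 3·cos(t) is 0 and in 2·1/(1 - t) is 2.
Lower-order terms cancel with the polynomial part, so the numerator is (2)·t^3 + o(t^3), and the limit is (2)/(1) = 2.

2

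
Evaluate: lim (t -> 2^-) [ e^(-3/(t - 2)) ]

∞

As t → 2⁻, -3/(t - 2) → +∞, so e^(-3/(t - 2)) → ∞.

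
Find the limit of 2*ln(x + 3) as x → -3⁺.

As x → -3⁺, x + 3 → 0⁺ and ln(x + 3) → −∞.
Multiplying by 2 gives -∞.

-∞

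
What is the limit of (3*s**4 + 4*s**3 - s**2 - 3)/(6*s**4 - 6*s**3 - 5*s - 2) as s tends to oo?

Numerator and denominator both have degree 4.
Dividing every term by s^4, all lower-order terms vanish and the limit is the ratio of leading coefficients, 3/(6) = 1/2.

1/2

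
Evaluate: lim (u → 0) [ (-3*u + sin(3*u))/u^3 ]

Direct substitution gives 0/0.
Apply L'Hôpital: lim (3*cos(3*u) - 3)/(3*u^2), still 0/0.
Apply L'Hôpital: lim (-9*sin(3*u))/(6*u), still 0/0.
After 3 applications of L'Hôpital's rule the quotient is (-27*cos(3*u))/(6); substituting u = 0 gives -9/2.

-9/2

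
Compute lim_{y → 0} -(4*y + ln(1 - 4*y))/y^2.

8

Direct substitution gives 0/0.
Apply L'Hôpital: lim (4 - 4/(1 - 4*y))/(-2*y), still 0/0.
After 2 applications of L'Hôpital's rule the quotient is (-16/(1 - 4*y)^2)/(-2); substituting y = 0 gives 8.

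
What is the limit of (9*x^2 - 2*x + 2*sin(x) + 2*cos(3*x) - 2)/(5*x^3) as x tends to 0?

-1/15

Substitution gives 0/0 (the numerator vanishes to order 3).
Expand each term to order x^3: the coefficient of x^3 in 2·sin(x) is -1/3 and in 2·cos(3x) is 0.
Lower-order terms cancel with the polynomial part, so the numerator is (-1/3)·x^3 + o(x^3), and the limit is (-1/3)/(5) = -1/15.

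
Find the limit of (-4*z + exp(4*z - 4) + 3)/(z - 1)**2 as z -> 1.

Direct substitution gives 0/0.
Apply L'Hôpital: lim (4*e^(4*z - 4) - 4)/(2*z - 2), still 0/0.
After 2 applications of L'Hôpital's rule the quotient is (16*e^(4*z - 4))/(2); substituting z = 1 gives 8.

8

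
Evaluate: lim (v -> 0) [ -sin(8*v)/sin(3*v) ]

-8/3

Substitution gives 0/0.
Divide numerator and denominator by v: sin(8v)/v → 8 and sin(3v)/v → 3, so the limit is -1·8/3 = -8/3.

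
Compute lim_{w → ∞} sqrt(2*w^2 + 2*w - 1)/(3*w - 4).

For large |w|, √(2*w^2 + 2*w - 1) ≈ √2·|w| and the denominator ≈ 3w.
Since w → +∞, |w| = w, giving √2/(3) = √(2)/3.

√(2)/3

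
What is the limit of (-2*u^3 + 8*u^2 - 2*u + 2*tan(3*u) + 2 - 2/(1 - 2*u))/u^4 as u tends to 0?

Substitution gives 0/0; apply L'Hôpital's rule 4 times.
After differentiating numerator and denominator 4 times the quotient is (3888*tan(3*u)^3/cos(3*u)^2 + 2592*tan(3*u)/cos(3*u)^2 + 768/(2*u - 1)^5)/(24); at u = 0 this is -32.

-32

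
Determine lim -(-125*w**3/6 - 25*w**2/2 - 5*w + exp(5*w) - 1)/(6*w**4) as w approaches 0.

-625/144

Direct substitution gives 0/0.
Apply L'Hôpital: lim (-125*w^2/2 - 25*w + 5*e^(5*w) - 5)/(-24*w^3), still 0/0.
Apply L'Hôpital: lim (-125*w + 25*e^(5*w) - 25)/(-72*w^2), still 0/0.
Apply L'Hôpital: lim (125*e^(5*w) - 125)/(-144*w), still 0/0.
After 4 applications of L'Hôpital's rule the quotient is (625*e^(5*w))/(-144); substituting w = 0 gives -625/144.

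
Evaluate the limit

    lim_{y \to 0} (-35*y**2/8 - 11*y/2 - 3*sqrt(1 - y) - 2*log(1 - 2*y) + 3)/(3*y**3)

265/144

Substitution gives 0/0; apply L'Hôpital's rule 3 times.
After differentiating numerator and denominator 3 times the quotient is (-32/(2*y - 1)^3 + 9/(8*(1 - y)^(5/2)))/(18); at y = 0 this is 265/144.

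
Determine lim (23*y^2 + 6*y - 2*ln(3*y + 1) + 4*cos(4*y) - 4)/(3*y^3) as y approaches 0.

-6

Substitution gives 0/0 (the numerator vanishes to order 3).
Expand each term to order y^3: the coefficient of y^3 in -2·ln(1 + 3y) is -18 and in 4·cos(4y) is 0.
Lower-order terms cancel with the polynomial part, so the numerator is (-18)·y^3 + o(y^3), and the limit is (-18)/(3) = -6.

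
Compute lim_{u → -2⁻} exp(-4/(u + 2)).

∞

As u → -2⁻, -4/(u + 2) → +∞, so e^(-4/(u + 2)) → ∞.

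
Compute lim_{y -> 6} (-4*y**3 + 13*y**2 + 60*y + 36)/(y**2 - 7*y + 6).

Since y = 6 makes numerator and denominator zero, (y - 6) divides both.
Cancelling it gives (-4*y^2 - 11*y - 6)/(y - 1); now plug in y = 6 to get -216/5.

-216/5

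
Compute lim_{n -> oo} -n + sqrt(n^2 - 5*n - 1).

An ∞ − ∞ form. Rationalising with the conjugate, the difference becomes (-5n - 1) / (√(n^2 - 5*n - 1) + n).
For large n the denominator behaves like 2·n, so the quotient tends to -5/2 = -5/2.

-5/2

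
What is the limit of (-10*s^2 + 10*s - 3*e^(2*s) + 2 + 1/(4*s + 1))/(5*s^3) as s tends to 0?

Substitution gives 0/0; apply L'Hôpital's rule 3 times.
After differentiating numerator and denominator 3 times the quotient is (-24*e^(2*s) - 384/(4*s + 1)^4)/(30); at s = 0 this is -68/5.

-68/5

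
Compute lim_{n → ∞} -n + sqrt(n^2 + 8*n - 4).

4

This has the form ∞ − ∞. Multiply and divide by the conjugate √(n^2 + 8*n - 4) + n.
That gives (8n - 4) / (√(n^2 + 8*n - 4) + n).
Divide numerator and denominator by n: the limit is 8/(2·1) = 4.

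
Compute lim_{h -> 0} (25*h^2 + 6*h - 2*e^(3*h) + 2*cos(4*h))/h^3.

Substitution gives 0/0; apply L'Hôpital's rule 3 times.
After differentiating numerator and denominator 3 times the quotient is (-54*e^(3*h) + 128*sin(4*h))/(6); at h = 0 this is -9.

-9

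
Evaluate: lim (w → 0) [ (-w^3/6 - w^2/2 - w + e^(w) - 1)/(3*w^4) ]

Direct substitution gives 0/0.
Apply L'Hôpital: lim (-w^2/2 - w + e^(w) - 1)/(12*w^3), still 0/0.
Apply L'Hôpital: lim (-w + e^(w) - 1)/(36*w^2), still 0/0.
Apply L'Hôpital: lim (e^(w) - 1)/(72*w), still 0/0.
After 4 applications of L'Hôpital's rule the quotient is (e^(w))/(72); substituting w = 0 gives 1/72.

1/72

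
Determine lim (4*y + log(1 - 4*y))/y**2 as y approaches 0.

-8

Direct substitution gives 0/0.
Apply L'Hôpital: lim (4 - 4/(1 - 4*y))/(2*y), still 0/0.
After 2 applications of L'Hôpital's rule the quotient is (-16/(1 - 4*y)^2)/(2); substituting y = 0 gives -8.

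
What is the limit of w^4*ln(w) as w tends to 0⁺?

0

This is a 0·(−∞) form. Rewrite as 1·ln(w) / w^(−4) and apply L'Hôpital:
the derivative quotient is 1·(1/w) / (−4·w^(−5)) = (-1/4)·w^4 → 0.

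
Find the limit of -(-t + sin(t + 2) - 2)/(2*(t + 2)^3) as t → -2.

1/12

Direct substitution gives 0/0.
Apply L'Hôpital: lim (cos(t + 2) - 1)/(-6*(t + 2)^2), still 0/0.
Apply L'Hôpital: lim (-sin(t + 2))/(-12*t - 24), still 0/0.
After 3 applications of L'Hôpital's rule the quotient is (-cos(t + 2))/(-12); substituting t = -2 gives 1/12.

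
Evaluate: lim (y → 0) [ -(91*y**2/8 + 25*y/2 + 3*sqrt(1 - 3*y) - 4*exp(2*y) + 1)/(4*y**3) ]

Substitution gives 0/0; apply L'Hôpital's rule 3 times.
After differentiating numerator and denominator 3 times the quotient is (-32*e^(2*y) - 243/(8*(1 - 3*y)^(5/2)))/(-24); at y = 0 this is 499/192.

499/192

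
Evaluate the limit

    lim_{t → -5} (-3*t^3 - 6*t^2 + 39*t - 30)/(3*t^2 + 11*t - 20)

Since t = -5 makes numerator and denominator zero, (t + 5) divides both.
Cancelling it gives (-3*t^2 + 9*t - 6)/(3*t - 4); now plug in t = -5 to get 126/19.

126/19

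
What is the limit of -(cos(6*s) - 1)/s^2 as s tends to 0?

Direct substitution gives 0/0.
Apply L'Hôpital: lim (-6*sin(6*s))/(-2*s), still 0/0.
After 2 applications of L'Hôpital's rule the quotient is (-36*cos(6*s))/(-2); substituting s = 0 gives 18.

18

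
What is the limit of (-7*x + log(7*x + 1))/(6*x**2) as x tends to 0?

Direct substitution gives 0/0.
Apply L'Hôpital: lim (-7 + 7/(7*x + 1))/(12*x), still 0/0.
After 2 applications of L'Hôpital's rule the quotient is (-49/(7*x + 1)^2)/(12); substituting x = 0 gives -49/12.

-49/12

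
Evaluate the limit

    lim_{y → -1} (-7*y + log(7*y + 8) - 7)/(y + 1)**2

Direct substitution gives 0/0.
Apply L'Hôpital: lim (-7 + 7/(7*y + 8))/(2*y + 2), still 0/0.
After 2 applications of L'Hôpital's rule the quotient is (-49/(7*y + 8)^2)/(2); substituting y = -1 gives -49/2.

-49/2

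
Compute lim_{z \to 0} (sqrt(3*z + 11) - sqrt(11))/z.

3*√(11)/22

Substitution gives 0/0. Multiply numerator and denominator by the conjugate √(11 + 3z) + √11.
The numerator becomes (11 + 3z) − 11 = 3z, so the expression simplifies to 3/(√(11 + 3z) + √11).
Letting z → 0 gives 3/(2√11) = 3*√(11)/22.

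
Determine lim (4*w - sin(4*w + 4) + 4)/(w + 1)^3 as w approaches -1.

Direct substitution gives 0/0.
Apply L'Hôpital: lim (4 - 4*cos(4*w + 4))/(3*(w + 1)^2), still 0/0.
Apply L'Hôpital: lim (16*sin(4*w + 4))/(6*w + 6), still 0/0.
After 3 applications of L'Hôpital's rule the quotient is (64*cos(4*w + 4))/(6); substituting w = -1 gives 32/3.

32/3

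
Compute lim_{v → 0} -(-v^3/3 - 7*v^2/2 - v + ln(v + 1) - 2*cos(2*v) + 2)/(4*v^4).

19/48

Substitution gives 0/0; apply L'Hôpital's rule 4 times.
After differentiating numerator and denominator 4 times the quotient is (-32*cos(2*v) - 6/(v + 1)^4)/(-96); at v = 0 this is 19/48.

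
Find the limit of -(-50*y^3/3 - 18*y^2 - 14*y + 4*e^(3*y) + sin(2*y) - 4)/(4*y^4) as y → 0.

Substitution gives 0/0; apply L'Hôpital's rule 4 times.
After differentiating numerator and denominator 4 times the quotient is (324*e^(3*y) + 16*sin(2*y))/(-96); at y = 0 this is -27/8.

-27/8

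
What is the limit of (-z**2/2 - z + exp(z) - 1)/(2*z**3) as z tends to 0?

1/12

Direct substitution gives 0/0.
Apply L'Hôpital: lim (-z + e^(z) - 1)/(6*z^2), still 0/0.
Apply L'Hôpital: lim (e^(z) - 1)/(12*z), still 0/0.
After 3 applications of L'Hôpital's rule the quotient is (e^(z))/(12); substituting z = 0 gives 1/12.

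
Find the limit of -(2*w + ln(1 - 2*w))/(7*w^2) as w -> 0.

2/7

Direct substitution gives 0/0.
Apply L'Hôpital: lim (2 - 2/(1 - 2*w))/(-14*w), still 0/0.
After 2 applications of L'Hôpital's rule the quotient is (-4/(1 - 2*w)^2)/(-14); substituting w = 0 gives 2/7.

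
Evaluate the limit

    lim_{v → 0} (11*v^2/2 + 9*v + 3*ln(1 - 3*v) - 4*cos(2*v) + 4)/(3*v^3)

Substitution gives 0/0; apply L'Hôpital's rule 3 times.
After differentiating numerator and denominator 3 times the quotient is (-32*sin(2*v) + 162/(3*v - 1)^3)/(18); at v = 0 this is -9.

-9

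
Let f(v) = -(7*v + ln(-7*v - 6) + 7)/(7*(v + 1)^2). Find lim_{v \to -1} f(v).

Direct substitution gives 0/0.
Apply L'Hôpital: lim (7 - 7/(-7*v - 6))/(-14*v - 14), still 0/0.
After 2 applications of L'Hôpital's rule the quotient is (-49/(-7*v - 6)^2)/(-14); substituting v = -1 gives 7/2.

7/2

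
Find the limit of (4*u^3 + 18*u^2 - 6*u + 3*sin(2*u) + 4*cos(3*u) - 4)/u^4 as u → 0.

27/2

Substitution gives 0/0 (the numerator vanishes to order 4).
Expand each term to order u^4: the coefficient of u^4 in 4·cos(3u) is 27/2 and in 3·sin(2u) is 0.
Lower-order terms cancel with the polynomial part, so the numerator is (27/2)·u^4 + o(u^4), and the limit is (27/2)/(1) = 27/2.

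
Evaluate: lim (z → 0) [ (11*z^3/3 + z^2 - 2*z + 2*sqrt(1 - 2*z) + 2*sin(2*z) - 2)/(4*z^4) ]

Substitution gives 0/0 (the numerator vanishes to order 4).
Expand each term to order z^4: the coefficient of z^4 in 2·√(1 - 2z) is -5/4 and in 2·sin(2z) is 0.
Lower-order terms cancel with the polynomial part, so the numerator is (-5/4)·z^4 + o(z^4), and the limit is (-5/4)/(4) = -5/16.

-5/16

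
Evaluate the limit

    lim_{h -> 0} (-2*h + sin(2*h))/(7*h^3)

Direct substitution gives 0/0.
Apply L'Hôpital: lim (2*cos(2*h) - 2)/(21*h^2), still 0/0.
Apply L'Hôpital: lim (-4*sin(2*h))/(42*h), still 0/0.
After 3 applications of L'Hôpital's rule the quotient is (-8*cos(2*h))/(42); substituting h = 0 gives -4/21.

-4/21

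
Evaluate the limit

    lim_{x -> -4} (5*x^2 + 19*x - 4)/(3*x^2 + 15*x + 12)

Since x = -4 makes numerator and denominator zero, (x + 4) divides both.
Cancelling it gives (5*x - 1)/(3*x + 3); now plug in x = -4 to get 7/3.

7/3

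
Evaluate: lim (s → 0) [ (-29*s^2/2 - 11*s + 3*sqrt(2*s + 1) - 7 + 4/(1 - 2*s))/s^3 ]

67/2

Substitution gives 0/0; apply L'Hôpital's rule 3 times.
After differentiating numerator and denominator 3 times the quotient is (9/(2*s + 1)^(5/2) + 192/(2*s - 1)^4)/(6); at s = 0 this is 67/2.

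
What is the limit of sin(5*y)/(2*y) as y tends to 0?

5/2

Substitution gives 0/0.
Write it as (5/2)·sin(5y)/(5y); since sin(u)/u → 1, the limit is 5/2.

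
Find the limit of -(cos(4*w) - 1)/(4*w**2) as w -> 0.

2

Direct substitution gives 0/0.
Apply L'Hôpital: lim (-4*sin(4*w))/(-8*w), still 0/0.
After 2 applications of L'Hôpital's rule the quotient is (-16*cos(4*w))/(-8); substituting w = 0 gives 2.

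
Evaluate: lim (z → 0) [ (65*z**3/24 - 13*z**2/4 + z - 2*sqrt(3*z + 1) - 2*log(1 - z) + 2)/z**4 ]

437/64

Substitution gives 0/0 (the numerator vanishes to order 4).
Expand each term to order z^4: the coefficient of z^4 in -2·ln(1 - z) is 1/2 and in -2·√(1 + 3z) is 405/64.
Lower-order terms cancel with the polynomial part, so the numerator is (437/64)·z^4 + o(z^4), and the limit is (437/64)/(1) = 437/64.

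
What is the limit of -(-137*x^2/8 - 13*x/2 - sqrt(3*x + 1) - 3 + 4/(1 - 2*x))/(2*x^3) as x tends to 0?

-485/32

Substitution gives 0/0 (the numerator vanishes to order 3).
Expand each term to order x^3: the coefficient of x^3 in 4·1/(1 - 2x) is 32 and in −√(1 + 3x) is -27/16.
Lower-order terms cancel with the polynomial part, so the numerator is (485/16)·x^3 + o(x^3), and the limit is (485/16)/(-2) = -485/32.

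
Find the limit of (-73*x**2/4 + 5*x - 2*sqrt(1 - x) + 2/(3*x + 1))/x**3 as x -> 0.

Substitution gives 0/0 (the numerator vanishes to order 3).
Expand each term to order x^3: the coefficient of x^3 in 2·1/(1 + 3x) is -54 and in -2·√(1 - x) is 1/8.
Lower-order terms cancel with the polynomial part, so the numerator is (-431/8)·x^3 + o(x^3), and the limit is (-431/8)/(1) = -431/8.

-431/8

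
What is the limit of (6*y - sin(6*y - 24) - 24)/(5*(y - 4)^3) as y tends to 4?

Direct substitution gives 0/0.
Apply L'Hôpital: lim (6 - 6*cos(6*y - 24))/(15*(y - 4)^2), still 0/0.
Apply L'Hôpital: lim (36*sin(6*y - 24))/(30*y - 120), still 0/0.
After 3 applications of L'Hôpital's rule the quotient is (216*cos(6*y - 24))/(30); substituting y = 4 gives 36/5.

36/5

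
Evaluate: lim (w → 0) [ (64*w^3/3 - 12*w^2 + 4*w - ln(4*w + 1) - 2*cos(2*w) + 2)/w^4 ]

188/3

Substitution gives 0/0; apply L'Hôpital's rule 4 times.
After differentiating numerator and denominator 4 times the quotient is (-32*cos(2*w) + 1536/(4*w + 1)^4)/(24); at w = 0 this is 188/3.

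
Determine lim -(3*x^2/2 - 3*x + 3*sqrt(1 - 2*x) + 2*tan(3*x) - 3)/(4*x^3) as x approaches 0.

-33/8

Substitution gives 0/0 (the numerator vanishes to order 3).
Expand each term to order x^3: the coefficient of x^3 in 3·√(1 - 2x) is -3/2 and in 2·tan(3x) is 18.
Lower-order terms cancel with the polynomial part, so the numerator is (33/2)·x^3 + o(x^3), and the limit is (33/2)/(-4) = -33/8.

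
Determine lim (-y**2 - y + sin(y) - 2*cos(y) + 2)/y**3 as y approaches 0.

Substitution gives 0/0; apply L'Hôpital's rule 3 times.
After differentiating numerator and denominator 3 times the quotient is (-2*sin(y) - cos(y))/(6); at y = 0 this is -1/6.

-1/6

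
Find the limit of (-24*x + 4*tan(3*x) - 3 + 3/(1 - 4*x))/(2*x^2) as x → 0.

24

Substitution gives 0/0 (the numerator vanishes to order 2).
Expand each term to order x^2: the coefficient of x^2 in 3·1/(1 - 4x) is 48 and in 4·tan(3x) is 0.
Lower-order terms cancel with the polynomial part, so the numerator is (48)·x^2 + o(x^2), and the limit is (48)/(2) = 24.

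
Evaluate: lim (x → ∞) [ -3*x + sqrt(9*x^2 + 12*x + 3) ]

2

An ∞ − ∞ form. Rationalising with the conjugate, the difference becomes (12x + 3) / (√(9*x^2 + 12*x + 3) + 3x).
For large x the denominator behaves like 2·3x, so the quotient tends to 12/6 = 2.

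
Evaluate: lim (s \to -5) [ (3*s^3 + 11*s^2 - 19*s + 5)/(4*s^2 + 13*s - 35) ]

-32/9

Since s = -5 makes numerator and denominator zero, (s + 5) divides both.
Cancelling it gives (3*s^2 - 4*s + 1)/(4*s - 7); now plug in s = -5 to get -32/9.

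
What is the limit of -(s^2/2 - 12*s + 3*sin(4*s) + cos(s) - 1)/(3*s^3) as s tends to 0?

32/3

Substitution gives 0/0 (the numerator vanishes to order 3).
Expand each term to order s^3: the coefficient of s^3 in 3·sin(4s) is -32 and in cos(s) is 0.
Lower-order terms cancel with the polynomial part, so the numerator is (-32)·s^3 + o(s^3), and the limit is (-32)/(-3) = 32/3.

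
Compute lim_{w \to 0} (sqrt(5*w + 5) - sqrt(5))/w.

Substitution gives 0/0. Multiply numerator and denominator by the conjugate √(5 + 5w) + √5.
The numerator becomes (5 + 5w) − 5 = 5w, so the expression simplifies to 5/(√(5 + 5w) + √5).
Letting w → 0 gives 5/(2√5) = √(5)/2.

√(5)/2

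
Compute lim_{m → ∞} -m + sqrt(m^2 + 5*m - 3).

5/2

An ∞ − ∞ form. Rationalising with the conjugate, the difference becomes (5m - 3) / (√(m^2 + 5*m - 3) + m).
For large m the denominator behaves like 2·m, so the quotient tends to 5/2 = 5/2.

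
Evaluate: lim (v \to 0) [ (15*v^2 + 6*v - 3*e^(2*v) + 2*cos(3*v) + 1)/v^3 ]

-4

Substitution gives 0/0 (the numerator vanishes to order 3).
Expand each term to order v^3: the coefficient of v^3 in -3·e^(2v) is -4 and in 2·cos(3v) is 0.
Lower-order terms cancel with the polynomial part, so the numerator is (-4)·v^3 + o(v^3), and the limit is (-4)/(1) = -4.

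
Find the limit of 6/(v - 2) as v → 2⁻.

-∞

As v → 2⁻, (v - 2) → 0⁻, so (v - 2)^1 → 0⁻ and 6/(v - 2)^1 → -∞.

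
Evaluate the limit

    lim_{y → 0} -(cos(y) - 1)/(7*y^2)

1/14

Direct substitution gives 0/0.
Apply L'Hôpital: lim (-sin(y))/(-14*y), still 0/0.
After 2 applications of L'Hôpital's rule the quotient is (-cos(y))/(-14); substituting y = 0 gives 1/14.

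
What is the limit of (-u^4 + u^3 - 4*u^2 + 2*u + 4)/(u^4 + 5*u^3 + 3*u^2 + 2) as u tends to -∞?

-1

Numerator and denominator both have degree 4.
Dividing every term by u^4, all lower-order terms vanish and the limit is the ratio of leading coefficients, -1/(1) = -1.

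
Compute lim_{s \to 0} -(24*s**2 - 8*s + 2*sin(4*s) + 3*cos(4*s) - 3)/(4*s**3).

Substitution gives 0/0; apply L'Hôpital's rule 3 times.
After differentiating numerator and denominator 3 times the quotient is (192*sin(4*s) - 128*cos(4*s))/(-24); at s = 0 this is 16/3.

16/3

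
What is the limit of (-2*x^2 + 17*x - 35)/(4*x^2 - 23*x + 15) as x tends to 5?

-3/17

At x = 5 both the top and bottom vanish — a removable singularity. Factoring out (x - 5) from each leaves (7 - 2*x)/(4*x - 3), which at x = 5 equals -3/17.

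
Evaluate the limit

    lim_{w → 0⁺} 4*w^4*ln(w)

This is a 0·(−∞) form. Rewrite as 4·ln(w) / w^(−4) and apply L'Hôpital:
the derivative quotient is 4·(1/w) / (−4·w^(−5)) = (-4/4)·w^4 → 0.

0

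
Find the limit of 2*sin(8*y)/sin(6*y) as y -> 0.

8/3

Substitution gives 0/0.
Divide numerator and denominator by y: sin(8y)/y → 8 and sin(6y)/y → 6, so the limit is 2·8/6 = 8/3.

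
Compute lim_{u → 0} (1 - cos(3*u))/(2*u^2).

9/4

Substitution gives 0/0.
Use (1 − cos θ)/θ² → 1/2 with θ = 3u: the limit is 3²/(2·2) = 9/4.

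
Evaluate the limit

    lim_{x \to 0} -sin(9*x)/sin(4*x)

Substitution gives 0/0.
Divide numerator and denominator by x: sin(9x)/x → 9 and sin(4x)/x → 4, so the limit is -1·9/4 = -9/4.

-9/4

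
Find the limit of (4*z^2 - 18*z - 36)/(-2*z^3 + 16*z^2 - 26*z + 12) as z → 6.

At z = 6 both the top and bottom vanish — a removable singularity. Factoring out (z - 6) from each leaves (4*z + 6)/(-2*z^2 + 4*z - 2), which at z = 6 equals -3/5.

-3/5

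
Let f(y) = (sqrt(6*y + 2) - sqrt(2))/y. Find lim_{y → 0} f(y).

3*√(2)/2

Substitution gives 0/0. Multiply numerator and denominator by the conjugate √(2 + 6y) + √2.
The numerator becomes (2 + 6y) − 2 = 6y, so the expression simplifies to 6/(√(2 + 6y) + √2).
Letting y → 0 gives 6/(2√2) = 3*√(2)/2.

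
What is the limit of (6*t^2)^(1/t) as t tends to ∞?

1

Base → ∞ and exponent → 0: an ∞^0 form.
Take logs: (1/t)·ln(6·t^2) = (ln 6 + 2·ln t)/t → 0.
So the limit is e^0 = 1.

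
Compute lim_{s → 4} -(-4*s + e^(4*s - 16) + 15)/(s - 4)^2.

-8

Direct substitution gives 0/0.
Apply L'Hôpital: lim (4*e^(4*s - 16) - 4)/(8 - 2*s), still 0/0.
After 2 applications of L'Hôpital's rule the quotient is (16*e^(4*s - 16))/(-2); substituting s = 4 gives -8.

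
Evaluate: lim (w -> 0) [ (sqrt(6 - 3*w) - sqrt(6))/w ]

Substitution gives 0/0. Multiply numerator and denominator by the conjugate √(6 - 3w) + √6.
The numerator becomes (6 - 3w) − 6 = -3w, so the expression simplifies to -3/(√(6 - 3w) + √6).
Letting w → 0 gives -3/(2√6) = -√(6)/4.

-√(6)/4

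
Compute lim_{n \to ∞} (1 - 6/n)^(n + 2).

e^(-6)

Let L be the limit and take ln: ln L = lim (n + 2)·ln(1 - 6/n) = lim (n + 2)·(-6/n + O(1/n²)) = -6.
Hence L = e^(-6).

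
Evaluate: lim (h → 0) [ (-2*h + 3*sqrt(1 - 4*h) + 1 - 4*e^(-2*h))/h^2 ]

-14

Substitution gives 0/0; apply L'Hôpital's rule 2 times.
After differentiating numerator and denominator 2 times the quotient is (-16*e^(-2*h) - 12/(1 - 4*h)^(3/2))/(2); at h = 0 this is -14.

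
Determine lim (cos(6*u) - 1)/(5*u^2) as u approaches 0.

-18/5

Direct substitution gives 0/0.
Apply L'Hôpital: lim (-6*sin(6*u))/(10*u), still 0/0.
After 2 applications of L'Hôpital's rule the quotient is (-36*cos(6*u))/(10); substituting u = 0 gives -18/5.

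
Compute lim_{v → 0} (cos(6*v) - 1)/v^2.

Direct substitution gives 0/0.
Apply L'Hôpital: lim (-6*sin(6*v))/(2*v), still 0/0.
After 2 applications of L'Hôpital's rule the quotient is (-36*cos(6*v))/(2); substituting v = 0 gives -18.

-18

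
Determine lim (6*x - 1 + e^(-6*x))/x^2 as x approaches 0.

18

Direct substitution gives 0/0.
Apply L'Hôpital: lim (6 - 6*e^(-6*x))/(2*x), still 0/0.
After 2 applications of L'Hôpital's rule the quotient is (36*e^(-6*x))/(2); substituting x = 0 gives 18.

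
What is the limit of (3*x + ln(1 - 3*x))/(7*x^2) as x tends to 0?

-9/14

Direct substitution gives 0/0.
Apply L'Hôpital: lim (3 - 3/(1 - 3*x))/(14*x), still 0/0.
After 2 applications of L'Hôpital's rule the quotient is (-9/(1 - 3*x)^2)/(14); substituting x = 0 gives -9/14.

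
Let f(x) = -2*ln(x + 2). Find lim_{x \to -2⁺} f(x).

As x → -2⁺, x + 2 → 0⁺ and ln(x + 2) → −∞.
Multiplying by -2 gives ∞.

∞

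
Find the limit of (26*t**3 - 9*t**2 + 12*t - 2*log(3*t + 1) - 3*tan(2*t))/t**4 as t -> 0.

81/2

Substitution gives 0/0; apply L'Hôpital's rule 4 times.
After differentiating numerator and denominator 4 times the quotient is (-384*tan(2*t)^3/cos(2*t)^2 - 768*tan(2*t)/cos(2*t)^4 + 972/(3*t + 1)^4)/(24); at t = 0 this is 81/2.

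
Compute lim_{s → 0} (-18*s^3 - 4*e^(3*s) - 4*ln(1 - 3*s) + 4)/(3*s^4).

Substitution gives 0/0 (the numerator vanishes to order 4).
Expand each term to order s^4: the coefficient of s^4 in -4·ln(1 - 3s) is 81 and in -4·e^(3s) is -27/2.
Lower-order terms cancel with the polynomial part, so the numerator is (135/2)·s^4 + o(s^4), and the limit is (135/2)/(3) = 45/2.

45/2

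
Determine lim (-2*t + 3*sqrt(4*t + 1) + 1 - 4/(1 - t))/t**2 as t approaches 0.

Substitution gives 0/0 (the numerator vanishes to order 2).
Expand each term to order t^2: the coefficient of t^2 in 3·√(1 + 4t) is -6 and in -4·1/(1 - t) is -4.
Lower-order terms cancel with the polynomial part, so the numerator is (-10)·t^2 + o(t^2), and the limit is (-10)/(1) = -10.

-10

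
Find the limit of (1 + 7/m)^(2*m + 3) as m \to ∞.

Let L be the limit and take ln: ln L = lim (2m + 3)·ln(1 + 7/m) = lim (2m + 3)·(7/m + O(1/m²)) = 14.
Hence L = e^(14).

e^(14)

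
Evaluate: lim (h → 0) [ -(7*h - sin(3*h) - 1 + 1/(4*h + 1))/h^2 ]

-16

Substitution gives 0/0; apply L'Hôpital's rule 2 times.
After differentiating numerator and denominator 2 times the quotient is (9*sin(3*h) + 32/(4*h + 1)^3)/(-2); at h = 0 this is -16.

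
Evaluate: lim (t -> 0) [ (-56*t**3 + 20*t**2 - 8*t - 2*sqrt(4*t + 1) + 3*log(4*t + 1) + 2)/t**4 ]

-172

Substitution gives 0/0; apply L'Hôpital's rule 4 times.
After differentiating numerator and denominator 4 times the quotient is (-4608/(4*t + 1)^4 + 480/(4*t + 1)^(7/2))/(24); at t = 0 this is -172.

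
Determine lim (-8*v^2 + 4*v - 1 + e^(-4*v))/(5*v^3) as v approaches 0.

-32/15

Direct substitution gives 0/0.
Apply L'Hôpital: lim (-16*v + 4 - 4*e^(-4*v))/(15*v^2), still 0/0.
Apply L'Hôpital: lim (-16 + 16*e^(-4*v))/(30*v), still 0/0.
After 3 applications of L'Hôpital's rule the quotient is (-64*e^(-4*v))/(30); substituting v = 0 gives -32/15.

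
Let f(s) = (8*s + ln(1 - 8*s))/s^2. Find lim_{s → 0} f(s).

-32

Direct substitution gives 0/0.
Apply L'Hôpital: lim (8 - 8/(1 - 8*s))/(2*s), still 0/0.
After 2 applications of L'Hôpital's rule the quotient is (-64/(1 - 8*s)^2)/(2); substituting s = 0 gives -32.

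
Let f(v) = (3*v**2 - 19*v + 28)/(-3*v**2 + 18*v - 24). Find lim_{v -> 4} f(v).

-5/6

At v = 4 both the top and bottom vanish — a removable singularity. Factoring out (v - 4) from each leaves (3*v - 7)/(6 - 3*v), which at v = 4 equals -5/6.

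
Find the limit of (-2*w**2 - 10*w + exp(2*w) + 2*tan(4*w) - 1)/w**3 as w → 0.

Substitution gives 0/0; apply L'Hôpital's rule 3 times.
After differentiating numerator and denominator 3 times the quotient is (8*e^(2*w) + 768*tan(4*w)^4 + 1024*tan(4*w)^2 + 256)/(6); at w = 0 this is 44.

44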